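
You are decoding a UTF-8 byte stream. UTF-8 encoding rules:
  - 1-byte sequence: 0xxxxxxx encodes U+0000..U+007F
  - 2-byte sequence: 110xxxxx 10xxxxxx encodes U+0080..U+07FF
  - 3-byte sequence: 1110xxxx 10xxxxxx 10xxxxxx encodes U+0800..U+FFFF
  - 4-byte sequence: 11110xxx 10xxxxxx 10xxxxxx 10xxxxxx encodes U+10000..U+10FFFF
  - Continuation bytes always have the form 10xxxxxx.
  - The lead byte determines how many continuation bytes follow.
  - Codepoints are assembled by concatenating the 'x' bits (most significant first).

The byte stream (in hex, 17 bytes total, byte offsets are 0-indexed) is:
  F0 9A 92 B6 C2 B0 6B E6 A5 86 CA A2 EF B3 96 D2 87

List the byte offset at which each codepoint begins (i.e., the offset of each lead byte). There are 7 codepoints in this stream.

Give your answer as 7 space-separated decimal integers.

Answer: 0 4 6 7 10 12 15

Derivation:
Byte[0]=F0: 4-byte lead, need 3 cont bytes. acc=0x0
Byte[1]=9A: continuation. acc=(acc<<6)|0x1A=0x1A
Byte[2]=92: continuation. acc=(acc<<6)|0x12=0x692
Byte[3]=B6: continuation. acc=(acc<<6)|0x36=0x1A4B6
Completed: cp=U+1A4B6 (starts at byte 0)
Byte[4]=C2: 2-byte lead, need 1 cont bytes. acc=0x2
Byte[5]=B0: continuation. acc=(acc<<6)|0x30=0xB0
Completed: cp=U+00B0 (starts at byte 4)
Byte[6]=6B: 1-byte ASCII. cp=U+006B
Byte[7]=E6: 3-byte lead, need 2 cont bytes. acc=0x6
Byte[8]=A5: continuation. acc=(acc<<6)|0x25=0x1A5
Byte[9]=86: continuation. acc=(acc<<6)|0x06=0x6946
Completed: cp=U+6946 (starts at byte 7)
Byte[10]=CA: 2-byte lead, need 1 cont bytes. acc=0xA
Byte[11]=A2: continuation. acc=(acc<<6)|0x22=0x2A2
Completed: cp=U+02A2 (starts at byte 10)
Byte[12]=EF: 3-byte lead, need 2 cont bytes. acc=0xF
Byte[13]=B3: continuation. acc=(acc<<6)|0x33=0x3F3
Byte[14]=96: continuation. acc=(acc<<6)|0x16=0xFCD6
Completed: cp=U+FCD6 (starts at byte 12)
Byte[15]=D2: 2-byte lead, need 1 cont bytes. acc=0x12
Byte[16]=87: continuation. acc=(acc<<6)|0x07=0x487
Completed: cp=U+0487 (starts at byte 15)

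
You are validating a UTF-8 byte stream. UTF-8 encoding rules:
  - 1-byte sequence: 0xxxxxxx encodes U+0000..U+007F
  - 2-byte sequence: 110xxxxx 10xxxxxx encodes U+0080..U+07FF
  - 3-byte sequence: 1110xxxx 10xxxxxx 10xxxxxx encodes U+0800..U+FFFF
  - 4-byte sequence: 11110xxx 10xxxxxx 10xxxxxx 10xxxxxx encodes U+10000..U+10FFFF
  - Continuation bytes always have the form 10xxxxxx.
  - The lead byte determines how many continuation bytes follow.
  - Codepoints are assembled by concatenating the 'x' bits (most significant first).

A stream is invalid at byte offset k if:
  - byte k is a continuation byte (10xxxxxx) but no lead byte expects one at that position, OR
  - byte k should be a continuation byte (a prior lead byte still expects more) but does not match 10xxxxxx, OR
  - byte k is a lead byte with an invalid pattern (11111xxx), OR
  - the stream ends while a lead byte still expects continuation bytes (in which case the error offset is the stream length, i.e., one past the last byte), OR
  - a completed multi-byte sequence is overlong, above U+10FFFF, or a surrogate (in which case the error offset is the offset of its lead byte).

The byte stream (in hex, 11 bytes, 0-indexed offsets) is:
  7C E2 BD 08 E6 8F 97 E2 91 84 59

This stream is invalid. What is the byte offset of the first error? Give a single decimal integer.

Byte[0]=7C: 1-byte ASCII. cp=U+007C
Byte[1]=E2: 3-byte lead, need 2 cont bytes. acc=0x2
Byte[2]=BD: continuation. acc=(acc<<6)|0x3D=0xBD
Byte[3]=08: expected 10xxxxxx continuation. INVALID

Answer: 3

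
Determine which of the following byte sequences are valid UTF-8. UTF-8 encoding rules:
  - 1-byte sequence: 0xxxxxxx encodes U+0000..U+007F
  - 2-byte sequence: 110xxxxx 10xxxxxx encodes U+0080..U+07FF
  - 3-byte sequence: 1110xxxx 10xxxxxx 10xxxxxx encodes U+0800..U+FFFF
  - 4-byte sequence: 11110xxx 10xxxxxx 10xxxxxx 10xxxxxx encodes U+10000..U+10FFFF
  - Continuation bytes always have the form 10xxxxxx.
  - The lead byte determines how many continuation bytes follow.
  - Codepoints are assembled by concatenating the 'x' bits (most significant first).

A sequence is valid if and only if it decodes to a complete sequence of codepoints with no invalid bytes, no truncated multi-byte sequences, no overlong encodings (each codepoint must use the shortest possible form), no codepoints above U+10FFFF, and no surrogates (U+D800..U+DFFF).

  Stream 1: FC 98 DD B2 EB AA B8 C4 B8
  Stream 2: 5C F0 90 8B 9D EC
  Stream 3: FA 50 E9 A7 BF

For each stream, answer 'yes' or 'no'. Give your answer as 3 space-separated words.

Answer: no no no

Derivation:
Stream 1: error at byte offset 0. INVALID
Stream 2: error at byte offset 6. INVALID
Stream 3: error at byte offset 0. INVALID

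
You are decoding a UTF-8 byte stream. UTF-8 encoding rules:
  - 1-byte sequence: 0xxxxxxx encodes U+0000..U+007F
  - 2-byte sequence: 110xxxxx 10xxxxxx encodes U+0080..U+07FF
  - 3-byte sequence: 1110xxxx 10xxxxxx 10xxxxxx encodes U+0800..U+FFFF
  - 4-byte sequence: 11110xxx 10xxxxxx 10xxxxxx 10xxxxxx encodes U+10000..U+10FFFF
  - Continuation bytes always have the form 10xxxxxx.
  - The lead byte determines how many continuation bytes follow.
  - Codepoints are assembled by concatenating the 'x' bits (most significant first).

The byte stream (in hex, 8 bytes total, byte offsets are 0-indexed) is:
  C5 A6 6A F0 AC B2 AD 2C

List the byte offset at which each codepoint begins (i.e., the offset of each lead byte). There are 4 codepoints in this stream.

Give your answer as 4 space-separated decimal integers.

Byte[0]=C5: 2-byte lead, need 1 cont bytes. acc=0x5
Byte[1]=A6: continuation. acc=(acc<<6)|0x26=0x166
Completed: cp=U+0166 (starts at byte 0)
Byte[2]=6A: 1-byte ASCII. cp=U+006A
Byte[3]=F0: 4-byte lead, need 3 cont bytes. acc=0x0
Byte[4]=AC: continuation. acc=(acc<<6)|0x2C=0x2C
Byte[5]=B2: continuation. acc=(acc<<6)|0x32=0xB32
Byte[6]=AD: continuation. acc=(acc<<6)|0x2D=0x2CCAD
Completed: cp=U+2CCAD (starts at byte 3)
Byte[7]=2C: 1-byte ASCII. cp=U+002C

Answer: 0 2 3 7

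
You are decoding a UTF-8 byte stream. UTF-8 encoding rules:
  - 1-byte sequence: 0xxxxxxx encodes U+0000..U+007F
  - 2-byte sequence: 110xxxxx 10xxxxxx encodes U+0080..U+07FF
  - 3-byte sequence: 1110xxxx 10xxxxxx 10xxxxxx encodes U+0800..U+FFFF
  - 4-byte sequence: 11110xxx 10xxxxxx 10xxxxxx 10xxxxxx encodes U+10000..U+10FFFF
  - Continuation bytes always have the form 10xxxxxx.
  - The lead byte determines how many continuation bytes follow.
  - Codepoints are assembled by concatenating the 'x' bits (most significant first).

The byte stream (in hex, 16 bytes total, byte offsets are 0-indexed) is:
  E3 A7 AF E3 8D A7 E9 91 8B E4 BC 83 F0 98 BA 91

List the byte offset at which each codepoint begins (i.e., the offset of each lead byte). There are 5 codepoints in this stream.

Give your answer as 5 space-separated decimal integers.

Byte[0]=E3: 3-byte lead, need 2 cont bytes. acc=0x3
Byte[1]=A7: continuation. acc=(acc<<6)|0x27=0xE7
Byte[2]=AF: continuation. acc=(acc<<6)|0x2F=0x39EF
Completed: cp=U+39EF (starts at byte 0)
Byte[3]=E3: 3-byte lead, need 2 cont bytes. acc=0x3
Byte[4]=8D: continuation. acc=(acc<<6)|0x0D=0xCD
Byte[5]=A7: continuation. acc=(acc<<6)|0x27=0x3367
Completed: cp=U+3367 (starts at byte 3)
Byte[6]=E9: 3-byte lead, need 2 cont bytes. acc=0x9
Byte[7]=91: continuation. acc=(acc<<6)|0x11=0x251
Byte[8]=8B: continuation. acc=(acc<<6)|0x0B=0x944B
Completed: cp=U+944B (starts at byte 6)
Byte[9]=E4: 3-byte lead, need 2 cont bytes. acc=0x4
Byte[10]=BC: continuation. acc=(acc<<6)|0x3C=0x13C
Byte[11]=83: continuation. acc=(acc<<6)|0x03=0x4F03
Completed: cp=U+4F03 (starts at byte 9)
Byte[12]=F0: 4-byte lead, need 3 cont bytes. acc=0x0
Byte[13]=98: continuation. acc=(acc<<6)|0x18=0x18
Byte[14]=BA: continuation. acc=(acc<<6)|0x3A=0x63A
Byte[15]=91: continuation. acc=(acc<<6)|0x11=0x18E91
Completed: cp=U+18E91 (starts at byte 12)

Answer: 0 3 6 9 12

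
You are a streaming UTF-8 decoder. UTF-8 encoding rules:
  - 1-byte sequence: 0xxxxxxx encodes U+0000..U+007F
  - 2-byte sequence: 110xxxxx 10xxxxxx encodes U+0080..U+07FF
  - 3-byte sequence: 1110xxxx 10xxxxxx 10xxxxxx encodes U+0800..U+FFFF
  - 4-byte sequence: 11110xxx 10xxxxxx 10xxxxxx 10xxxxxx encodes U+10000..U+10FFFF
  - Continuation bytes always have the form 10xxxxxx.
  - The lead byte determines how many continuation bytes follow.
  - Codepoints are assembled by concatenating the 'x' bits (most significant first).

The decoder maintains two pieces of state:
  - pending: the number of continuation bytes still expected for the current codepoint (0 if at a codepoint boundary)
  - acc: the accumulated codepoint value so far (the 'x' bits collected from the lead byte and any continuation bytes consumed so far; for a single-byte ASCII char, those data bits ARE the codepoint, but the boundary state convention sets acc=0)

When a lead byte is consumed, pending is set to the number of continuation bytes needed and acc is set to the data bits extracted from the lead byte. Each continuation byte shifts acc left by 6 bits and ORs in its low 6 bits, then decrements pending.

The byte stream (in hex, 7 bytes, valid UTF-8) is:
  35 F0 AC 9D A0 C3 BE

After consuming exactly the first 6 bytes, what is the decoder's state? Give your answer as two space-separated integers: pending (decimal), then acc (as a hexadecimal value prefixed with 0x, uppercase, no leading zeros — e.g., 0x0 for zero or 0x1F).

Byte[0]=35: 1-byte. pending=0, acc=0x0
Byte[1]=F0: 4-byte lead. pending=3, acc=0x0
Byte[2]=AC: continuation. acc=(acc<<6)|0x2C=0x2C, pending=2
Byte[3]=9D: continuation. acc=(acc<<6)|0x1D=0xB1D, pending=1
Byte[4]=A0: continuation. acc=(acc<<6)|0x20=0x2C760, pending=0
Byte[5]=C3: 2-byte lead. pending=1, acc=0x3

Answer: 1 0x3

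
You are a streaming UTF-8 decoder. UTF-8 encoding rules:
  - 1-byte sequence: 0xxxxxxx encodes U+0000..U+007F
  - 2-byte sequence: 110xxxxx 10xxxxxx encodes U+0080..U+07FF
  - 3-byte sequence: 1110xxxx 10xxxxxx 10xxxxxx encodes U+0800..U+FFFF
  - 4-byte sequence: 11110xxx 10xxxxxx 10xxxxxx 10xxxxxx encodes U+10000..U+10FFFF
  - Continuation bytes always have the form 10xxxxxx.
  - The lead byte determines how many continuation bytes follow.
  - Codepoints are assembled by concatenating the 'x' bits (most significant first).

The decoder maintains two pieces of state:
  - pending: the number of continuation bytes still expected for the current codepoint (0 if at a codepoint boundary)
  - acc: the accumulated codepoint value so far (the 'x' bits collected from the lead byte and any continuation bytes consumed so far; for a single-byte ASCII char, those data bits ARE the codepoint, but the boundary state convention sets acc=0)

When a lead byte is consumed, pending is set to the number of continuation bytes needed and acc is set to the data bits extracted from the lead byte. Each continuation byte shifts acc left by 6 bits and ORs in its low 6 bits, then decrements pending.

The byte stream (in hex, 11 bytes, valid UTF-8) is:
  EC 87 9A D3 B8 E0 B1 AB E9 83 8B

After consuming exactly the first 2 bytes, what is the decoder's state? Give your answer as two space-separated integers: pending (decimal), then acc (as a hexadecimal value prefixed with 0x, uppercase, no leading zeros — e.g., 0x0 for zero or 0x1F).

Byte[0]=EC: 3-byte lead. pending=2, acc=0xC
Byte[1]=87: continuation. acc=(acc<<6)|0x07=0x307, pending=1

Answer: 1 0x307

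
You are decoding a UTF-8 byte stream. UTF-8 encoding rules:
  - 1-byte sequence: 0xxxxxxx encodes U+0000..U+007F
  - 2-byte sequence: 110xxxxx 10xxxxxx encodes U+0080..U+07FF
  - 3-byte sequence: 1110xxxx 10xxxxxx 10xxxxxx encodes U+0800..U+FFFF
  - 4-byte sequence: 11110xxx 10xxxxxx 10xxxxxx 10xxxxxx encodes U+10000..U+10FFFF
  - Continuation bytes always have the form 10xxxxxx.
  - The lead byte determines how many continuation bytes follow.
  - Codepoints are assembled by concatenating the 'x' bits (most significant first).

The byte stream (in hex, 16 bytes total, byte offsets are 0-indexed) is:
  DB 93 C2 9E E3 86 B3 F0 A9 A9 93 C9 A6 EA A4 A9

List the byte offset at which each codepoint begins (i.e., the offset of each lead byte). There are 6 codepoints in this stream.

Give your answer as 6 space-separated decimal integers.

Byte[0]=DB: 2-byte lead, need 1 cont bytes. acc=0x1B
Byte[1]=93: continuation. acc=(acc<<6)|0x13=0x6D3
Completed: cp=U+06D3 (starts at byte 0)
Byte[2]=C2: 2-byte lead, need 1 cont bytes. acc=0x2
Byte[3]=9E: continuation. acc=(acc<<6)|0x1E=0x9E
Completed: cp=U+009E (starts at byte 2)
Byte[4]=E3: 3-byte lead, need 2 cont bytes. acc=0x3
Byte[5]=86: continuation. acc=(acc<<6)|0x06=0xC6
Byte[6]=B3: continuation. acc=(acc<<6)|0x33=0x31B3
Completed: cp=U+31B3 (starts at byte 4)
Byte[7]=F0: 4-byte lead, need 3 cont bytes. acc=0x0
Byte[8]=A9: continuation. acc=(acc<<6)|0x29=0x29
Byte[9]=A9: continuation. acc=(acc<<6)|0x29=0xA69
Byte[10]=93: continuation. acc=(acc<<6)|0x13=0x29A53
Completed: cp=U+29A53 (starts at byte 7)
Byte[11]=C9: 2-byte lead, need 1 cont bytes. acc=0x9
Byte[12]=A6: continuation. acc=(acc<<6)|0x26=0x266
Completed: cp=U+0266 (starts at byte 11)
Byte[13]=EA: 3-byte lead, need 2 cont bytes. acc=0xA
Byte[14]=A4: continuation. acc=(acc<<6)|0x24=0x2A4
Byte[15]=A9: continuation. acc=(acc<<6)|0x29=0xA929
Completed: cp=U+A929 (starts at byte 13)

Answer: 0 2 4 7 11 13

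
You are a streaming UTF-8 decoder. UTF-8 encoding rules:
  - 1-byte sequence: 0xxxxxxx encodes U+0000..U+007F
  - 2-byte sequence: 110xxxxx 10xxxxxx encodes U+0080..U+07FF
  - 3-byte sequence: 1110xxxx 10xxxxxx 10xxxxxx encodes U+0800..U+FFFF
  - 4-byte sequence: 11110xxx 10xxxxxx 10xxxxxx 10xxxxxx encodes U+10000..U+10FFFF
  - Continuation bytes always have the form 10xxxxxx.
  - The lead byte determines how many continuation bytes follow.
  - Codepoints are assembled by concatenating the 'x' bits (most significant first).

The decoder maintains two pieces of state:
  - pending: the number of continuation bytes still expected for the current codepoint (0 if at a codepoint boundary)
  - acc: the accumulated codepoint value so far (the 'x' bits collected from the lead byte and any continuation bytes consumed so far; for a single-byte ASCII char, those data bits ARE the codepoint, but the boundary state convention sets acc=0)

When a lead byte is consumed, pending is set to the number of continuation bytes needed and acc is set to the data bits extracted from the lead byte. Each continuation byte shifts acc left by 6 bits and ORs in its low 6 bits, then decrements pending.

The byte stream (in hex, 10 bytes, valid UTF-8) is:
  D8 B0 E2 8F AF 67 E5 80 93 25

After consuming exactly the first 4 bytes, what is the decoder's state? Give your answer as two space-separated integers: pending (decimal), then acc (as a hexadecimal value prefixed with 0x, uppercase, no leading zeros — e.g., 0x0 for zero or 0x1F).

Byte[0]=D8: 2-byte lead. pending=1, acc=0x18
Byte[1]=B0: continuation. acc=(acc<<6)|0x30=0x630, pending=0
Byte[2]=E2: 3-byte lead. pending=2, acc=0x2
Byte[3]=8F: continuation. acc=(acc<<6)|0x0F=0x8F, pending=1

Answer: 1 0x8F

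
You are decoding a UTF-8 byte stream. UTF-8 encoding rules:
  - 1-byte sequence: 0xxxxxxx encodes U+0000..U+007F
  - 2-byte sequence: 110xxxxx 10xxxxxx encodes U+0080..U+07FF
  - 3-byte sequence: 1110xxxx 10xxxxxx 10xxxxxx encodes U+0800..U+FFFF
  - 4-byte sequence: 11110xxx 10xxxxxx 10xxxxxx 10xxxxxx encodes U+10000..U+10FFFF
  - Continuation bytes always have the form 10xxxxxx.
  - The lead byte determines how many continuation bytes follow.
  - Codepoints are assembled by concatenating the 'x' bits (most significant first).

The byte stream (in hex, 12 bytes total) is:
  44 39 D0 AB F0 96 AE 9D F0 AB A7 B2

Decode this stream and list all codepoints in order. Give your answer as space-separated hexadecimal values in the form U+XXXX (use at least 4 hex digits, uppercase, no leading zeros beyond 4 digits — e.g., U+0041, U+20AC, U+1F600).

Byte[0]=44: 1-byte ASCII. cp=U+0044
Byte[1]=39: 1-byte ASCII. cp=U+0039
Byte[2]=D0: 2-byte lead, need 1 cont bytes. acc=0x10
Byte[3]=AB: continuation. acc=(acc<<6)|0x2B=0x42B
Completed: cp=U+042B (starts at byte 2)
Byte[4]=F0: 4-byte lead, need 3 cont bytes. acc=0x0
Byte[5]=96: continuation. acc=(acc<<6)|0x16=0x16
Byte[6]=AE: continuation. acc=(acc<<6)|0x2E=0x5AE
Byte[7]=9D: continuation. acc=(acc<<6)|0x1D=0x16B9D
Completed: cp=U+16B9D (starts at byte 4)
Byte[8]=F0: 4-byte lead, need 3 cont bytes. acc=0x0
Byte[9]=AB: continuation. acc=(acc<<6)|0x2B=0x2B
Byte[10]=A7: continuation. acc=(acc<<6)|0x27=0xAE7
Byte[11]=B2: continuation. acc=(acc<<6)|0x32=0x2B9F2
Completed: cp=U+2B9F2 (starts at byte 8)

Answer: U+0044 U+0039 U+042B U+16B9D U+2B9F2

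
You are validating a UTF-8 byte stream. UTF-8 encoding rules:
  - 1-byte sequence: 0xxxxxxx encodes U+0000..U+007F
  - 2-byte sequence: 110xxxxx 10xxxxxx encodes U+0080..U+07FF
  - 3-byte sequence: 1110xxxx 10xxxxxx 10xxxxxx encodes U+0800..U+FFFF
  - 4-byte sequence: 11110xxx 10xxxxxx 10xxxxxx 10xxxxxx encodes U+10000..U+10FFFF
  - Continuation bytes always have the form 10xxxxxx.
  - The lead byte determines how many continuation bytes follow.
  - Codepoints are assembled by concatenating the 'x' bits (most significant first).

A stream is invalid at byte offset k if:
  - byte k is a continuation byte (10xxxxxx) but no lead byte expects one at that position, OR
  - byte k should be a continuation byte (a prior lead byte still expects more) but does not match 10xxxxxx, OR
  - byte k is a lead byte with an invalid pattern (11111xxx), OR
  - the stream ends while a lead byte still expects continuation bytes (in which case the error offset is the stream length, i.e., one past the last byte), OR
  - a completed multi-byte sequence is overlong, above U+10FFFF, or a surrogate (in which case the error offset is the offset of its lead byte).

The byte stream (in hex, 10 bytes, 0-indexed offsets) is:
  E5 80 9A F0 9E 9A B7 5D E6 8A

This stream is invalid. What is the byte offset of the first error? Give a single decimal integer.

Answer: 10

Derivation:
Byte[0]=E5: 3-byte lead, need 2 cont bytes. acc=0x5
Byte[1]=80: continuation. acc=(acc<<6)|0x00=0x140
Byte[2]=9A: continuation. acc=(acc<<6)|0x1A=0x501A
Completed: cp=U+501A (starts at byte 0)
Byte[3]=F0: 4-byte lead, need 3 cont bytes. acc=0x0
Byte[4]=9E: continuation. acc=(acc<<6)|0x1E=0x1E
Byte[5]=9A: continuation. acc=(acc<<6)|0x1A=0x79A
Byte[6]=B7: continuation. acc=(acc<<6)|0x37=0x1E6B7
Completed: cp=U+1E6B7 (starts at byte 3)
Byte[7]=5D: 1-byte ASCII. cp=U+005D
Byte[8]=E6: 3-byte lead, need 2 cont bytes. acc=0x6
Byte[9]=8A: continuation. acc=(acc<<6)|0x0A=0x18A
Byte[10]: stream ended, expected continuation. INVALID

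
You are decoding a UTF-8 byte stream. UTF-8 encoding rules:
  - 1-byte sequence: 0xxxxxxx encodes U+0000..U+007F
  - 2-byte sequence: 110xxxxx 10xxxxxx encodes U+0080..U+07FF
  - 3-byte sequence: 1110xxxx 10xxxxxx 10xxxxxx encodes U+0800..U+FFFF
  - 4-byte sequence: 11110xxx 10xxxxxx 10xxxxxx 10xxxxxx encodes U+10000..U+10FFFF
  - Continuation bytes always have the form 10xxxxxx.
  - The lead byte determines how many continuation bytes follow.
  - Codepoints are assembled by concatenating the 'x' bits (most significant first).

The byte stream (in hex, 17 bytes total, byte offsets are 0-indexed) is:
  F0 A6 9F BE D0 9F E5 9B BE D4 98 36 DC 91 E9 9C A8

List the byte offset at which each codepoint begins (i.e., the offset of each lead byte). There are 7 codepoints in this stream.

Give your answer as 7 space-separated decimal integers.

Byte[0]=F0: 4-byte lead, need 3 cont bytes. acc=0x0
Byte[1]=A6: continuation. acc=(acc<<6)|0x26=0x26
Byte[2]=9F: continuation. acc=(acc<<6)|0x1F=0x99F
Byte[3]=BE: continuation. acc=(acc<<6)|0x3E=0x267FE
Completed: cp=U+267FE (starts at byte 0)
Byte[4]=D0: 2-byte lead, need 1 cont bytes. acc=0x10
Byte[5]=9F: continuation. acc=(acc<<6)|0x1F=0x41F
Completed: cp=U+041F (starts at byte 4)
Byte[6]=E5: 3-byte lead, need 2 cont bytes. acc=0x5
Byte[7]=9B: continuation. acc=(acc<<6)|0x1B=0x15B
Byte[8]=BE: continuation. acc=(acc<<6)|0x3E=0x56FE
Completed: cp=U+56FE (starts at byte 6)
Byte[9]=D4: 2-byte lead, need 1 cont bytes. acc=0x14
Byte[10]=98: continuation. acc=(acc<<6)|0x18=0x518
Completed: cp=U+0518 (starts at byte 9)
Byte[11]=36: 1-byte ASCII. cp=U+0036
Byte[12]=DC: 2-byte lead, need 1 cont bytes. acc=0x1C
Byte[13]=91: continuation. acc=(acc<<6)|0x11=0x711
Completed: cp=U+0711 (starts at byte 12)
Byte[14]=E9: 3-byte lead, need 2 cont bytes. acc=0x9
Byte[15]=9C: continuation. acc=(acc<<6)|0x1C=0x25C
Byte[16]=A8: continuation. acc=(acc<<6)|0x28=0x9728
Completed: cp=U+9728 (starts at byte 14)

Answer: 0 4 6 9 11 12 14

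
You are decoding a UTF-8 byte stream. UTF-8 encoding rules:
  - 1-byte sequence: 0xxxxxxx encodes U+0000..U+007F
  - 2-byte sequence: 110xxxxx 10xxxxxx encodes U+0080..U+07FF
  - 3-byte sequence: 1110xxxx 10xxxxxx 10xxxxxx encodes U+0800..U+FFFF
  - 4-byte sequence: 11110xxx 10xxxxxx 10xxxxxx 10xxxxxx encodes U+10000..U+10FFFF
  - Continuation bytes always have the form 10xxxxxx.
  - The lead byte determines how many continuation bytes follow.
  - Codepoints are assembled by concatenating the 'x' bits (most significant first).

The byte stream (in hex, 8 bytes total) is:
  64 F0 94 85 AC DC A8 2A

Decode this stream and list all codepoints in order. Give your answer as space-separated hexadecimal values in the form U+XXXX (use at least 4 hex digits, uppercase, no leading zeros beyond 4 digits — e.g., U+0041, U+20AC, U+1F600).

Byte[0]=64: 1-byte ASCII. cp=U+0064
Byte[1]=F0: 4-byte lead, need 3 cont bytes. acc=0x0
Byte[2]=94: continuation. acc=(acc<<6)|0x14=0x14
Byte[3]=85: continuation. acc=(acc<<6)|0x05=0x505
Byte[4]=AC: continuation. acc=(acc<<6)|0x2C=0x1416C
Completed: cp=U+1416C (starts at byte 1)
Byte[5]=DC: 2-byte lead, need 1 cont bytes. acc=0x1C
Byte[6]=A8: continuation. acc=(acc<<6)|0x28=0x728
Completed: cp=U+0728 (starts at byte 5)
Byte[7]=2A: 1-byte ASCII. cp=U+002A

Answer: U+0064 U+1416C U+0728 U+002A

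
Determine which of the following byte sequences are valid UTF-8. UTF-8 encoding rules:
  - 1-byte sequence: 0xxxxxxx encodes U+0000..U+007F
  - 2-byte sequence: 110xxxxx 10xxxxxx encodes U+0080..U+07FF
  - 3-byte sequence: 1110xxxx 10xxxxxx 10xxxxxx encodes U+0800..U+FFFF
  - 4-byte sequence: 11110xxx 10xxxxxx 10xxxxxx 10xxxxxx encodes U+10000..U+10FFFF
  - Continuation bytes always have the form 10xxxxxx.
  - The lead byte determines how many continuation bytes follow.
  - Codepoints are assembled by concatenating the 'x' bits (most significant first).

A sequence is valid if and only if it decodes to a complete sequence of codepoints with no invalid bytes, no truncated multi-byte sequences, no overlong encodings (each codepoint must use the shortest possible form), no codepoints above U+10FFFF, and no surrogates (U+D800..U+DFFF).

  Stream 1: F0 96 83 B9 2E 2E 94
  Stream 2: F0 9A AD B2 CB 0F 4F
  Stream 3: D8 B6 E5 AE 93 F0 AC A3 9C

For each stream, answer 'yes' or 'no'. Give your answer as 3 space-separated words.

Stream 1: error at byte offset 6. INVALID
Stream 2: error at byte offset 5. INVALID
Stream 3: decodes cleanly. VALID

Answer: no no yes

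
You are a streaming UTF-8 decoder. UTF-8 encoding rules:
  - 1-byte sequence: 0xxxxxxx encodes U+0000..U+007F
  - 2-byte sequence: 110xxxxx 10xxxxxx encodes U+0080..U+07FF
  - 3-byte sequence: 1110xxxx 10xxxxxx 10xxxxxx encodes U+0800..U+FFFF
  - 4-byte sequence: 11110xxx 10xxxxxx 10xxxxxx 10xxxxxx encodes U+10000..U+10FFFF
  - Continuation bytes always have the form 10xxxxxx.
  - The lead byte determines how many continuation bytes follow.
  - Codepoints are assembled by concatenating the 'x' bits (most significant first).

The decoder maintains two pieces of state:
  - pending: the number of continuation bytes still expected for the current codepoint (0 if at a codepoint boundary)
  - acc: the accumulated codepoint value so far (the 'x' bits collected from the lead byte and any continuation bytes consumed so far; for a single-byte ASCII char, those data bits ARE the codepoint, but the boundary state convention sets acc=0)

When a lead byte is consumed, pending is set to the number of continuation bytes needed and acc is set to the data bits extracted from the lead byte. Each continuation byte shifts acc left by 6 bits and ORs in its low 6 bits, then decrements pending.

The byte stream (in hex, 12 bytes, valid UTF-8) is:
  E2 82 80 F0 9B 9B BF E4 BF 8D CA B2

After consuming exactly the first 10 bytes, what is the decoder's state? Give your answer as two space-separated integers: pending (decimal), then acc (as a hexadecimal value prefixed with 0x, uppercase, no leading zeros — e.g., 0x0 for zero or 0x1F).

Answer: 0 0x4FCD

Derivation:
Byte[0]=E2: 3-byte lead. pending=2, acc=0x2
Byte[1]=82: continuation. acc=(acc<<6)|0x02=0x82, pending=1
Byte[2]=80: continuation. acc=(acc<<6)|0x00=0x2080, pending=0
Byte[3]=F0: 4-byte lead. pending=3, acc=0x0
Byte[4]=9B: continuation. acc=(acc<<6)|0x1B=0x1B, pending=2
Byte[5]=9B: continuation. acc=(acc<<6)|0x1B=0x6DB, pending=1
Byte[6]=BF: continuation. acc=(acc<<6)|0x3F=0x1B6FF, pending=0
Byte[7]=E4: 3-byte lead. pending=2, acc=0x4
Byte[8]=BF: continuation. acc=(acc<<6)|0x3F=0x13F, pending=1
Byte[9]=8D: continuation. acc=(acc<<6)|0x0D=0x4FCD, pending=0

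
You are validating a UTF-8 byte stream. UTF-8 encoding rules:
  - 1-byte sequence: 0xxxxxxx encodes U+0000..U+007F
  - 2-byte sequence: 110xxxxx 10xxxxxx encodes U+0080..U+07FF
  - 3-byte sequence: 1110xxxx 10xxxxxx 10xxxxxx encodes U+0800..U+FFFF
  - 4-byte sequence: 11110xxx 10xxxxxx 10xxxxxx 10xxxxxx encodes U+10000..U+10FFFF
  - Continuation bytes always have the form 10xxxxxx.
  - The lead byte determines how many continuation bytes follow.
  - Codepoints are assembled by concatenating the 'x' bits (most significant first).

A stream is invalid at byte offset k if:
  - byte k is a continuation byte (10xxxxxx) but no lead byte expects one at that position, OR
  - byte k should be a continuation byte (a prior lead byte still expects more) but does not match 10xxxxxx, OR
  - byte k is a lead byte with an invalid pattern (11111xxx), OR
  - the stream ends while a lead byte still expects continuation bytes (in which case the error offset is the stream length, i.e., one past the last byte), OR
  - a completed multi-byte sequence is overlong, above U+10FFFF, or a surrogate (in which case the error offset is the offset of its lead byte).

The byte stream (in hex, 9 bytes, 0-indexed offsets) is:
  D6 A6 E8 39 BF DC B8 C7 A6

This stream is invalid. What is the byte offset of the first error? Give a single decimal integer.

Answer: 3

Derivation:
Byte[0]=D6: 2-byte lead, need 1 cont bytes. acc=0x16
Byte[1]=A6: continuation. acc=(acc<<6)|0x26=0x5A6
Completed: cp=U+05A6 (starts at byte 0)
Byte[2]=E8: 3-byte lead, need 2 cont bytes. acc=0x8
Byte[3]=39: expected 10xxxxxx continuation. INVALID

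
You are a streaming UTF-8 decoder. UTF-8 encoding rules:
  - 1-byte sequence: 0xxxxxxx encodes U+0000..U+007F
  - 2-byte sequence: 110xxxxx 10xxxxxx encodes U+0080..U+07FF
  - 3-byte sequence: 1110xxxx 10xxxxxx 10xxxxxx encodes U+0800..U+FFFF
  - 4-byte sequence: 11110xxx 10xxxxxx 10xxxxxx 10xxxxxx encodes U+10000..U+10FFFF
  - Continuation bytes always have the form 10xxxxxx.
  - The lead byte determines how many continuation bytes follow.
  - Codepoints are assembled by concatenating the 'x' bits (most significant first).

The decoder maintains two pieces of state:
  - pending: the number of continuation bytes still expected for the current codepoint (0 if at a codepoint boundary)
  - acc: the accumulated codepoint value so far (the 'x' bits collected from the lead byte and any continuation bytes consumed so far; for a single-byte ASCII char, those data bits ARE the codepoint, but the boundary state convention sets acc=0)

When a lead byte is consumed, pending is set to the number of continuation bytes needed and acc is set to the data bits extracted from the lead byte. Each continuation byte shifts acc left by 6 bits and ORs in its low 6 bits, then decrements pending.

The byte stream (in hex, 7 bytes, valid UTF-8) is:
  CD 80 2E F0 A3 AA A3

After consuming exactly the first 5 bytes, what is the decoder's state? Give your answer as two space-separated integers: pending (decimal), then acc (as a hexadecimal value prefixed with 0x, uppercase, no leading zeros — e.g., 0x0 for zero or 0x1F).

Byte[0]=CD: 2-byte lead. pending=1, acc=0xD
Byte[1]=80: continuation. acc=(acc<<6)|0x00=0x340, pending=0
Byte[2]=2E: 1-byte. pending=0, acc=0x0
Byte[3]=F0: 4-byte lead. pending=3, acc=0x0
Byte[4]=A3: continuation. acc=(acc<<6)|0x23=0x23, pending=2

Answer: 2 0x23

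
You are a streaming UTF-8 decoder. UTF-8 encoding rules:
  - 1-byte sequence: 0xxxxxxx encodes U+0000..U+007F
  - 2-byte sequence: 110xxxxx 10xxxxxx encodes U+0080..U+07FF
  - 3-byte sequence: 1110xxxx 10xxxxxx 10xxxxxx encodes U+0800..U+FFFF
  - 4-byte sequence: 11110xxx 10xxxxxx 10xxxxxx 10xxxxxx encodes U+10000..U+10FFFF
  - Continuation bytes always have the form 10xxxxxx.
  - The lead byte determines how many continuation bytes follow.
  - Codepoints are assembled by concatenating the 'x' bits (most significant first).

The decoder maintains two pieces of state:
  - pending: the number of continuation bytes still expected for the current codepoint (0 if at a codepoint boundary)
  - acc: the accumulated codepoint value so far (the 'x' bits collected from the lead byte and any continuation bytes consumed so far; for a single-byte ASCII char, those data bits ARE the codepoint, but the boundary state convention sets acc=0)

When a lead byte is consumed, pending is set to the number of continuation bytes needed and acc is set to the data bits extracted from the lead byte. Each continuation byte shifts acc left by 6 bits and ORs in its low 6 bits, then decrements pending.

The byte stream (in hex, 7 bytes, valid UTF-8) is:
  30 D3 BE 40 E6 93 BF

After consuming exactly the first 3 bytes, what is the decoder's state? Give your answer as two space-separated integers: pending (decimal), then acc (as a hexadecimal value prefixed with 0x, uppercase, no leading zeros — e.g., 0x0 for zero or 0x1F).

Byte[0]=30: 1-byte. pending=0, acc=0x0
Byte[1]=D3: 2-byte lead. pending=1, acc=0x13
Byte[2]=BE: continuation. acc=(acc<<6)|0x3E=0x4FE, pending=0

Answer: 0 0x4FE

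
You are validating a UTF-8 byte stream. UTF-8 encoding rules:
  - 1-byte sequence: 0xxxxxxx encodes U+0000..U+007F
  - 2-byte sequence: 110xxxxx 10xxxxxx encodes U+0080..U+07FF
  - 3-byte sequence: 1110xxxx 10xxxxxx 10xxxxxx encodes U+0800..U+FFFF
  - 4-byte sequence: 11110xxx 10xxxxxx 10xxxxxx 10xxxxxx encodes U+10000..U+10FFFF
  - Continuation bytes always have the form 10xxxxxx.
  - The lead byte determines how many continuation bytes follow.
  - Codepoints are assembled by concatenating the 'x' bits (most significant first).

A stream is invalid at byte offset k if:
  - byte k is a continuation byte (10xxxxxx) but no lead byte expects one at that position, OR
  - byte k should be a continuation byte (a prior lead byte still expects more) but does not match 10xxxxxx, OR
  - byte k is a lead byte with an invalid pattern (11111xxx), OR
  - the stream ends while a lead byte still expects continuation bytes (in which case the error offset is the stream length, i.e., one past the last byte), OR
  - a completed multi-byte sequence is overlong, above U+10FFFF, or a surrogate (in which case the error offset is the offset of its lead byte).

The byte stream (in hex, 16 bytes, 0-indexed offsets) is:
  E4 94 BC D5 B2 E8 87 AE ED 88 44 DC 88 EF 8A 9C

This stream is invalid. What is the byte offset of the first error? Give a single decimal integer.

Answer: 10

Derivation:
Byte[0]=E4: 3-byte lead, need 2 cont bytes. acc=0x4
Byte[1]=94: continuation. acc=(acc<<6)|0x14=0x114
Byte[2]=BC: continuation. acc=(acc<<6)|0x3C=0x453C
Completed: cp=U+453C (starts at byte 0)
Byte[3]=D5: 2-byte lead, need 1 cont bytes. acc=0x15
Byte[4]=B2: continuation. acc=(acc<<6)|0x32=0x572
Completed: cp=U+0572 (starts at byte 3)
Byte[5]=E8: 3-byte lead, need 2 cont bytes. acc=0x8
Byte[6]=87: continuation. acc=(acc<<6)|0x07=0x207
Byte[7]=AE: continuation. acc=(acc<<6)|0x2E=0x81EE
Completed: cp=U+81EE (starts at byte 5)
Byte[8]=ED: 3-byte lead, need 2 cont bytes. acc=0xD
Byte[9]=88: continuation. acc=(acc<<6)|0x08=0x348
Byte[10]=44: expected 10xxxxxx continuation. INVALID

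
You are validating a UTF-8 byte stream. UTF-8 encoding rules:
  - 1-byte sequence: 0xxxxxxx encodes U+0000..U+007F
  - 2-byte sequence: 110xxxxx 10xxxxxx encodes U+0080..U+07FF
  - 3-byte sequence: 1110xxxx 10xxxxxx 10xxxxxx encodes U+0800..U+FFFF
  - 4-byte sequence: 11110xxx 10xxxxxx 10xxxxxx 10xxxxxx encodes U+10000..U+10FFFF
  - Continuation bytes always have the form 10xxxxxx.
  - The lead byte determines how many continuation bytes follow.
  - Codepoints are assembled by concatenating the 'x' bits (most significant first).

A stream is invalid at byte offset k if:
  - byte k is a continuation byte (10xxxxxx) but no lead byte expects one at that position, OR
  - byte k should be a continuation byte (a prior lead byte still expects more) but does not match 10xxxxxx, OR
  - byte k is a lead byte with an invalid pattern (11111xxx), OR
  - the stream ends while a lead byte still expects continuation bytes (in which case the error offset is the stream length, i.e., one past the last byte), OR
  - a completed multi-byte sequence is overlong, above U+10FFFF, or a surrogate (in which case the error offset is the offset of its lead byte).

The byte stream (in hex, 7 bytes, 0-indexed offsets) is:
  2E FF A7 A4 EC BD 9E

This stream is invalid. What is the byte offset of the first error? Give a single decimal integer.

Byte[0]=2E: 1-byte ASCII. cp=U+002E
Byte[1]=FF: INVALID lead byte (not 0xxx/110x/1110/11110)

Answer: 1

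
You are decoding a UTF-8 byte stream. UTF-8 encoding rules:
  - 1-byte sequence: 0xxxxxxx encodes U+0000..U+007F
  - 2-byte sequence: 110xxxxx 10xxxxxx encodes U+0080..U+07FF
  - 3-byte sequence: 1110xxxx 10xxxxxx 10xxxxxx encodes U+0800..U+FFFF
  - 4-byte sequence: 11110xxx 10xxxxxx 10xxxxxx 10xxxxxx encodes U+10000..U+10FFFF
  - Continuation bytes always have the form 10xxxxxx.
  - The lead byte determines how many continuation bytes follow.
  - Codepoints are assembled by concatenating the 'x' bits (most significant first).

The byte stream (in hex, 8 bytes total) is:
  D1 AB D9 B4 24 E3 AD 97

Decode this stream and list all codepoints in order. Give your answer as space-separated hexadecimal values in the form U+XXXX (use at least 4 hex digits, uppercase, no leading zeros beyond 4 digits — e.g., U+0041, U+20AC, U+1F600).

Answer: U+046B U+0674 U+0024 U+3B57

Derivation:
Byte[0]=D1: 2-byte lead, need 1 cont bytes. acc=0x11
Byte[1]=AB: continuation. acc=(acc<<6)|0x2B=0x46B
Completed: cp=U+046B (starts at byte 0)
Byte[2]=D9: 2-byte lead, need 1 cont bytes. acc=0x19
Byte[3]=B4: continuation. acc=(acc<<6)|0x34=0x674
Completed: cp=U+0674 (starts at byte 2)
Byte[4]=24: 1-byte ASCII. cp=U+0024
Byte[5]=E3: 3-byte lead, need 2 cont bytes. acc=0x3
Byte[6]=AD: continuation. acc=(acc<<6)|0x2D=0xED
Byte[7]=97: continuation. acc=(acc<<6)|0x17=0x3B57
Completed: cp=U+3B57 (starts at byte 5)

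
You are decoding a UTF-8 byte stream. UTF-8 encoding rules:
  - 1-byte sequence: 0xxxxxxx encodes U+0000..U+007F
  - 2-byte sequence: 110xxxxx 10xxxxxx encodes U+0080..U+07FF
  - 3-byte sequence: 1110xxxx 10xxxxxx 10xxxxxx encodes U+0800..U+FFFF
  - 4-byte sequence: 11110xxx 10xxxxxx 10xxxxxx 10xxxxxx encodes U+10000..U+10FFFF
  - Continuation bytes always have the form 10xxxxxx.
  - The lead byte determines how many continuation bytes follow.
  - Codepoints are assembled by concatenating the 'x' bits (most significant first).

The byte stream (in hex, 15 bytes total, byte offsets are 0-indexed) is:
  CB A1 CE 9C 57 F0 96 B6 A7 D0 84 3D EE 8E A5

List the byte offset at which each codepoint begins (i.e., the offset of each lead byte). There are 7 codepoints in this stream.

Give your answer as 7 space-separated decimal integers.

Answer: 0 2 4 5 9 11 12

Derivation:
Byte[0]=CB: 2-byte lead, need 1 cont bytes. acc=0xB
Byte[1]=A1: continuation. acc=(acc<<6)|0x21=0x2E1
Completed: cp=U+02E1 (starts at byte 0)
Byte[2]=CE: 2-byte lead, need 1 cont bytes. acc=0xE
Byte[3]=9C: continuation. acc=(acc<<6)|0x1C=0x39C
Completed: cp=U+039C (starts at byte 2)
Byte[4]=57: 1-byte ASCII. cp=U+0057
Byte[5]=F0: 4-byte lead, need 3 cont bytes. acc=0x0
Byte[6]=96: continuation. acc=(acc<<6)|0x16=0x16
Byte[7]=B6: continuation. acc=(acc<<6)|0x36=0x5B6
Byte[8]=A7: continuation. acc=(acc<<6)|0x27=0x16DA7
Completed: cp=U+16DA7 (starts at byte 5)
Byte[9]=D0: 2-byte lead, need 1 cont bytes. acc=0x10
Byte[10]=84: continuation. acc=(acc<<6)|0x04=0x404
Completed: cp=U+0404 (starts at byte 9)
Byte[11]=3D: 1-byte ASCII. cp=U+003D
Byte[12]=EE: 3-byte lead, need 2 cont bytes. acc=0xE
Byte[13]=8E: continuation. acc=(acc<<6)|0x0E=0x38E
Byte[14]=A5: continuation. acc=(acc<<6)|0x25=0xE3A5
Completed: cp=U+E3A5 (starts at byte 12)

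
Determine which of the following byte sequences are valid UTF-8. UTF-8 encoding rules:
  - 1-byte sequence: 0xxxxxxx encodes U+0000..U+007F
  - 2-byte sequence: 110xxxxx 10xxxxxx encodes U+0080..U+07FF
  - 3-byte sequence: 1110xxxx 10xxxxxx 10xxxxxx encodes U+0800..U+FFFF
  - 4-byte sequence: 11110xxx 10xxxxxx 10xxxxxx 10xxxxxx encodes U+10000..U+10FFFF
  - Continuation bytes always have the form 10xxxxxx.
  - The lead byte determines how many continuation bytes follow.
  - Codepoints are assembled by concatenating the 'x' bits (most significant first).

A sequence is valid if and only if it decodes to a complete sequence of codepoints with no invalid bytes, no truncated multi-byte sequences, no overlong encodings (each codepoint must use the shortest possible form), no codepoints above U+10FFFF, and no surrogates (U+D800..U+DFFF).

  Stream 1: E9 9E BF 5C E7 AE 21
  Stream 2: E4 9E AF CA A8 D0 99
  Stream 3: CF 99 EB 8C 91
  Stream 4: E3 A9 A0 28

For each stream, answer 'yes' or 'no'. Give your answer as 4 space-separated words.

Answer: no yes yes yes

Derivation:
Stream 1: error at byte offset 6. INVALID
Stream 2: decodes cleanly. VALID
Stream 3: decodes cleanly. VALID
Stream 4: decodes cleanly. VALID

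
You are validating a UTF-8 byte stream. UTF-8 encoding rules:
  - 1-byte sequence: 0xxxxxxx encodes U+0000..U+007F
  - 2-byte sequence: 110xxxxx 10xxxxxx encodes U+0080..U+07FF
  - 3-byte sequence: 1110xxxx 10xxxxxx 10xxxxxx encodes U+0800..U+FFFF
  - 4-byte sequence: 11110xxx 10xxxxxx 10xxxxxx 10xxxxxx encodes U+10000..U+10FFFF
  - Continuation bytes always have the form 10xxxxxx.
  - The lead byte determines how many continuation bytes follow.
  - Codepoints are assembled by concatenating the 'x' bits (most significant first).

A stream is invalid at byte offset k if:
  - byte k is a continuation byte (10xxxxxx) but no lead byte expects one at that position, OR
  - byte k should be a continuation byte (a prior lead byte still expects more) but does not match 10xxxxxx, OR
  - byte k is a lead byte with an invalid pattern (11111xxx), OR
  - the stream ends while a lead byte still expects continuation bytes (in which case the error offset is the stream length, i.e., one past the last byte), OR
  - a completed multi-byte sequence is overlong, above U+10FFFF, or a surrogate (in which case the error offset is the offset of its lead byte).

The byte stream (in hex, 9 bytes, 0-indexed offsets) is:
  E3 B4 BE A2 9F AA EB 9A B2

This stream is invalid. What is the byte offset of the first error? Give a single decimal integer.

Byte[0]=E3: 3-byte lead, need 2 cont bytes. acc=0x3
Byte[1]=B4: continuation. acc=(acc<<6)|0x34=0xF4
Byte[2]=BE: continuation. acc=(acc<<6)|0x3E=0x3D3E
Completed: cp=U+3D3E (starts at byte 0)
Byte[3]=A2: INVALID lead byte (not 0xxx/110x/1110/11110)

Answer: 3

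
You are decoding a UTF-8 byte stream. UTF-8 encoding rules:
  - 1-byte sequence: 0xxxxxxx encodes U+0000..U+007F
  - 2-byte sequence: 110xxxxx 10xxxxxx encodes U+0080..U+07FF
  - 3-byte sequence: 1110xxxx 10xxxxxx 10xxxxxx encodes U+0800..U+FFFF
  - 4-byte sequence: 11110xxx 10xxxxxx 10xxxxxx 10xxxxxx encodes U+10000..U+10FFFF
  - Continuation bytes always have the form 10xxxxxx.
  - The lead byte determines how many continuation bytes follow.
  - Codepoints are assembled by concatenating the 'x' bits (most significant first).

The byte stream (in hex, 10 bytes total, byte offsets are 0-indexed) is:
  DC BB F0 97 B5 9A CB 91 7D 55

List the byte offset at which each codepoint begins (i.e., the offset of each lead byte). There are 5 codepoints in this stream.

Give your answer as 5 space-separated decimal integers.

Answer: 0 2 6 8 9

Derivation:
Byte[0]=DC: 2-byte lead, need 1 cont bytes. acc=0x1C
Byte[1]=BB: continuation. acc=(acc<<6)|0x3B=0x73B
Completed: cp=U+073B (starts at byte 0)
Byte[2]=F0: 4-byte lead, need 3 cont bytes. acc=0x0
Byte[3]=97: continuation. acc=(acc<<6)|0x17=0x17
Byte[4]=B5: continuation. acc=(acc<<6)|0x35=0x5F5
Byte[5]=9A: continuation. acc=(acc<<6)|0x1A=0x17D5A
Completed: cp=U+17D5A (starts at byte 2)
Byte[6]=CB: 2-byte lead, need 1 cont bytes. acc=0xB
Byte[7]=91: continuation. acc=(acc<<6)|0x11=0x2D1
Completed: cp=U+02D1 (starts at byte 6)
Byte[8]=7D: 1-byte ASCII. cp=U+007D
Byte[9]=55: 1-byte ASCII. cp=U+0055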